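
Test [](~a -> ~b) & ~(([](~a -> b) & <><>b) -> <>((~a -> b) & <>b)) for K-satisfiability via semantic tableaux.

Unsatisfiable (every branch closes)

1. [](~a -> ~b) & ~(([](~a -> b) & <><>b) -> <>((~a -> b) & <>b)), w0
2. [](~a -> ~b), w0   [&-rule on 1]
3. ~(([](~a -> b) & <><>b) -> <>((~a -> b) & <>b)), w0   [&-rule on 1]
4. [](~a -> b) & <><>b, w0   [~->-rule on 3]
5. ~<>((~a -> b) & <>b), w0   [~->-rule on 3]
6. [](~a -> b), w0   [&-rule on 4]
7. <><>b, w0   [&-rule on 4]
8. <>b, w1   [<>-rule on 7: fresh world w1, w0Rw1]
9. ~a -> ~b, w1   [[]-rule on 2 via w0Rw1]
10. ~((~a -> b) & <>b), w1   [~<>-rule on 5 via w0Rw1]
11. ~a -> b, w1   [[]-rule on 6 via w0Rw1]
12. ~b, w1   [->-rule on 9 (branches; this branch)]
13. ~<>b, w1   [~&-rule on 10 (branches; this branch)]
14. a, w1   [->-rule on 11 (branches; this branch)]
15. b, w2   [<>-rule on 8: fresh world w2, w1Rw2]
16. ~b, w2   [~<>-rule on 13 via w1Rw2]
Accessibility: w0Rw1, w1Rw2
Branch closes: b and ~b both at w2.
Every branch closes; the branch above is one of them.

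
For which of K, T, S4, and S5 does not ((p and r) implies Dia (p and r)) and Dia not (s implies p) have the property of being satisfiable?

T-tableau for the formula:
1. not ((p and r) implies Dia (p and r)) and Dia not (s implies p), u
2. not ((p and r) implies Dia (p and r)), u   [and-rule on 1]
3. Dia not (s implies p), u   [and-rule on 1]
4. p and r, u   [neg-implies-rule on 2]
5. not Dia (p and r), u   [neg-implies-rule on 2]
6. p, u   [and-rule on 4]
7. r, u   [and-rule on 4]
8. not (p and r), u   [neg-Dia-rule on 5 via uRu]
9. not r, u   [neg-and-rule on 8 (branches; this branch)]
Accessibility: uRu
Branch closes: r and not r both at u.
Every branch closes (one shown): unsatisfiable in T, hence also in S4, S5 (every S4/S5-frame is a T-frame).
K-tableau for the formula:
1. not ((p and r) implies Dia (p and r)) and Dia not (s implies p), u
2. not ((p and r) implies Dia (p and r)), u   [and-rule on 1]
3. Dia not (s implies p), u   [and-rule on 1]
4. p and r, u   [neg-implies-rule on 2]
5. not Dia (p and r), u   [neg-implies-rule on 2]
6. p, u   [and-rule on 4]
7. r, u   [and-rule on 4]
8. not (s implies p), v   [Dia-rule on 3: fresh world v, uRv]
9. s, v   [neg-implies-rule on 8]
10. not p, v   [neg-implies-rule on 8]
11. not (p and r), v   [neg-Dia-rule on 5 via uRv]
12. not r, v   [neg-and-rule on 11 (branches; this branch)]
Accessibility: uRv
Complete open branch: satisfiable in K.

K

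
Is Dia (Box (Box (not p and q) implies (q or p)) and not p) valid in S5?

Not valid

Tableau for the negation not Dia (Box (Box (not p and q) implies (q or p)) and not p):
1. not Dia (Box (Box (not p and q) implies (q or p)) and not p), 0
2. not (Box (Box (not p and q) implies (q or p)) and not p), 0   [neg-Dia-rule on 1 via 0R0]
3. p, 0   [neg-and-rule on 2 (branches; this branch)]
Accessibility: 0R0
The negation has an open branch (countermodel exists).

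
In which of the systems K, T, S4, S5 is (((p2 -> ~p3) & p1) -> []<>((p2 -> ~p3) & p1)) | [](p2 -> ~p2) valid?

S5

S4-tableau for the negation ~((((p2 -> ~p3) & p1) -> []<>((p2 -> ~p3) & p1)) | [](p2 -> ~p2)):
1. ~((((p2 -> ~p3) & p1) -> []<>((p2 -> ~p3) & p1)) | [](p2 -> ~p2)), 0
2. ~(((p2 -> ~p3) & p1) -> []<>((p2 -> ~p3) & p1)), 0
3. ~[](p2 -> ~p2), 0
4. (p2 -> ~p3) & p1, 0
5. ~[]<>((p2 -> ~p3) & p1), 0
6. p2 -> ~p3, 0
7. p1, 0
8. ~p3, 0
9. ~(p2 -> ~p2), 1
10. p2, 1
11. ~<>((p2 -> ~p3) & p1), 2
12. ~((p2 -> ~p3) & p1), 2
13. ~p1, 2
Accessibility: 0R0, 0R1, 0R2, 1R1, 2R2
Complete open branch: countermodel on an S4-frame, so not valid in S4, nor in K, T (the same frame is also a K-frame and a T-frame).
S5-tableau for the negation ~((((p2 -> ~p3) & p1) -> []<>((p2 -> ~p3) & p1)) | [](p2 -> ~p2)):
1. ~((((p2 -> ~p3) & p1) -> []<>((p2 -> ~p3) & p1)) | [](p2 -> ~p2)), 0
2. ~(((p2 -> ~p3) & p1) -> []<>((p2 -> ~p3) & p1)), 0
3. ~[](p2 -> ~p2), 0
4. (p2 -> ~p3) & p1, 0
5. ~[]<>((p2 -> ~p3) & p1), 0
6. p2 -> ~p3, 0
7. p1, 0
8. ~p3, 0
9. ~(p2 -> ~p2), 1
10. p2, 1
11. ~<>((p2 -> ~p3) & p1), 2
12. ~((p2 -> ~p3) & p1), 0
13. ~((p2 -> ~p3) & p1), 1
14. ~((p2 -> ~p3) & p1), 2
15. ~(p2 -> ~p3), 0
16. p2, 0
17. p3, 0
Accessibility: 0R0, 0R1, 0R2, 1R0, 1R1, 1R2, 2R0, 2R1, 2R2
Branch closes: p3 and ~p3 both at 0.
Every branch closes (one shown): valid in S5.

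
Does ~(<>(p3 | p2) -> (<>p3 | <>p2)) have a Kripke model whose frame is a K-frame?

Unsatisfiable

1. ~(<>(p3 | p2) -> (<>p3 | <>p2)), 0
2. <>(p3 | p2), 0   [~->-rule on 1]
3. ~(<>p3 | <>p2), 0   [~->-rule on 1]
4. ~<>p3, 0   [~|-rule on 3]
5. ~<>p2, 0   [~|-rule on 3]
6. p3 | p2, 1   [<>-rule on 2: fresh world 1, 0R1]
7. ~p3, 1   [~<>-rule on 4 via 0R1]
8. ~p2, 1   [~<>-rule on 5 via 0R1]
9. p2, 1   [|-rule on 6 (branches; this branch)]
Accessibility: 0R1
Branch closes: p2 and ~p2 both at 1.
All branches of the tableau close; one closing branch shown above.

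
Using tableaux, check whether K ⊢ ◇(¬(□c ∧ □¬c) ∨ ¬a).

Tableau for the negation ¬◇(¬(□c ∧ □¬c) ∨ ¬a):
1. ¬◇(¬(□c ∧ □¬c) ∨ ¬a), w0
The negation has an open branch (countermodel exists).

Not valid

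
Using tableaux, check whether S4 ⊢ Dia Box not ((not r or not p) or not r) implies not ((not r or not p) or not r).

No, not valid

Tableau for the negation not (Dia Box not ((not r or not p) or not r) implies not ((not r or not p) or not r)):
1. not (Dia Box not ((not r or not p) or not r) implies not ((not r or not p) or not r)), w0
2. Dia Box not ((not r or not p) or not r), w0
3. (not r or not p) or not r, w0
4. not r, w0
5. Box not ((not r or not p) or not r), w1
6. not ((not r or not p) or not r), w1
7. not (not r or not p), w1
8. r, w1
9. p, w1
Accessibility: w0Rw0, w0Rw1, w1Rw1
The negation has an open branch (countermodel exists).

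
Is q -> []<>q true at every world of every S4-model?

No, not valid

Tableau for the negation ~(q -> []<>q):
1. ~(q -> []<>q), w0
2. q, w0
3. ~[]<>q, w0
4. ~<>q, w1
5. ~q, w1
Accessibility: w0Rw0, w0Rw1, w1Rw1
The negation has an open branch (countermodel exists).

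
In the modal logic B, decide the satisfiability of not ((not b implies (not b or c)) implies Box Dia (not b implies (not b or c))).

Unsatisfiable

1. not ((not b implies (not b or c)) implies Box Dia (not b implies (not b or c))), w0
2. not b implies (not b or c), w0   [neg-implies-rule on 1]
3. not Box Dia (not b implies (not b or c)), w0   [neg-implies-rule on 1]
4. not b or c, w0   [implies-rule on 2 (branches; this branch)]
5. c, w0   [or-rule on 4 (branches; this branch)]
6. not Dia (not b implies (not b or c)), w1   [neg-Box-rule on 3: fresh world w1, w0Rw1]
7. not (not b implies (not b or c)), w0   [neg-Dia-rule on 6 via w1Rw0]
8. not b, w0   [neg-implies-rule on 7]
9. not (not b or c), w0   [neg-implies-rule on 7]
10. b, w0   [neg-or-rule on 9]
11. not c, w0   [neg-or-rule on 9]
Accessibility: w0Rw0, w0Rw1, w1Rw0, w1Rw1
Branch closes: b and not b both at w0.
(One branch shown.) All branches close.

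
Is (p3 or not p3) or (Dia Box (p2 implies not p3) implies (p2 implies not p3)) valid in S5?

Yes, valid

Tableau for the negation not ((p3 or not p3) or (Dia Box (p2 implies not p3) implies (p2 implies not p3))):
1. not ((p3 or not p3) or (Dia Box (p2 implies not p3) implies (p2 implies not p3))), u
2. not (p3 or not p3), u
3. not (Dia Box (p2 implies not p3) implies (p2 implies not p3)), u
4. not p3, u
5. p3, u
Accessibility: uRu
Branch closes: p3 and not p3 both at u.
Every branch of the negation's tableau closes; the branch above is one of them.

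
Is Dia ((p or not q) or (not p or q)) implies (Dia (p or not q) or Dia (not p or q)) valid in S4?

Tableau for the negation not (Dia ((p or not q) or (not p or q)) implies (Dia (p or not q) or Dia (not p or q))):
1. not (Dia ((p or not q) or (not p or q)) implies (Dia (p or not q) or Dia (not p or q))), w0
2. Dia ((p or not q) or (not p or q)), w0   [neg-implies-rule on 1]
3. not (Dia (p or not q) or Dia (not p or q)), w0   [neg-implies-rule on 1]
4. not Dia (p or not q), w0   [neg-or-rule on 3]
5. not Dia (not p or q), w0   [neg-or-rule on 3]
6. not (p or not q), w0   [neg-Dia-rule on 4 via w0Rw0]
7. not p, w0   [neg-or-rule on 6]
8. q, w0   [neg-or-rule on 6]
9. not (not p or q), w0   [neg-Dia-rule on 5 via w0Rw0]
10. p, w0   [neg-or-rule on 9]
11. not q, w0   [neg-or-rule on 9]
Accessibility: w0Rw0
Branch closes: p and not p both at w0.
Every branch of the negation's tableau closes; the branch above is one of them.

Valid in S4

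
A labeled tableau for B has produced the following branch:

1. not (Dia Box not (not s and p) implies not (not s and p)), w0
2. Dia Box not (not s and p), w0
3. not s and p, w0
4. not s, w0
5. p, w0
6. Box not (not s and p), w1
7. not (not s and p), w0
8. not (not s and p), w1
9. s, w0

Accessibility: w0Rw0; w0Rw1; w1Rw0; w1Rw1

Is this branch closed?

Both s and not s appear at w0.

Yes, closed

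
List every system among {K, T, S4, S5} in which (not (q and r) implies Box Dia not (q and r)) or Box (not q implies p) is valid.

S4-tableau for the negation not ((not (q and r) implies Box Dia not (q and r)) or Box (not q implies p)):
1. not ((not (q and r) implies Box Dia not (q and r)) or Box (not q implies p)), u
2. not (not (q and r) implies Box Dia not (q and r)), u
3. not Box (not q implies p), u
4. not (q and r), u
5. not Box Dia not (q and r), u
6. not r, u
7. not (not q implies p), v
8. not q, v
9. not p, v
10. not Dia not (q and r), w
11. q and r, w
12. q, w
13. r, w
Accessibility: uRu, uRv, uRw, vRv, wRw
Complete open branch: countermodel on an S4-frame, so not valid in S4, nor in K, T (the same frame is also a K-frame and a T-frame).
S5-tableau for the negation not ((not (q and r) implies Box Dia not (q and r)) or Box (not q implies p)):
1. not ((not (q and r) implies Box Dia not (q and r)) or Box (not q implies p)), u
2. not (not (q and r) implies Box Dia not (q and r)), u
3. not Box (not q implies p), u
4. not (q and r), u
5. not Box Dia not (q and r), u
6. not r, u
7. not (not q implies p), v
8. not q, v
9. not p, v
10. not Dia not (q and r), w
11. q and r, u
12. q, u
13. r, u
Accessibility: uRu, uRv, uRw, vRu, vRv, vRw, wRu, wRv, wRw
Branch closes: r and not r both at u.
Every branch closes (one shown): valid in S5.

S5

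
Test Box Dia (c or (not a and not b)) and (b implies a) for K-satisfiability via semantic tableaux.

1. Box Dia (c or (not a and not b)) and (b implies a), 0
2. Box Dia (c or (not a and not b)), 0
3. b implies a, 0
4. a, 0

Satisfiable (open branch found)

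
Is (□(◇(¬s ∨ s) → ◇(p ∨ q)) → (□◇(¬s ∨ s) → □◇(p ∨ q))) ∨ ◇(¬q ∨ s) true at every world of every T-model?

Valid

Tableau for the negation ¬((□(◇(¬s ∨ s) → ◇(p ∨ q)) → (□◇(¬s ∨ s) → □◇(p ∨ q))) ∨ ◇(¬q ∨ s)):
1. ¬((□(◇(¬s ∨ s) → ◇(p ∨ q)) → (□◇(¬s ∨ s) → □◇(p ∨ q))) ∨ ◇(¬q ∨ s)), 0
2. ¬(□(◇(¬s ∨ s) → ◇(p ∨ q)) → (□◇(¬s ∨ s) → □◇(p ∨ q))), 0
3. ¬◇(¬q ∨ s), 0
4. □(◇(¬s ∨ s) → ◇(p ∨ q)), 0
5. ¬(□◇(¬s ∨ s) → □◇(p ∨ q)), 0
6. □◇(¬s ∨ s), 0
7. ¬□◇(p ∨ q), 0
8. ¬(¬q ∨ s), 0
9. q, 0
10. ¬s, 0
11. ◇(¬s ∨ s) → ◇(p ∨ q), 0
12. ◇(¬s ∨ s), 0
13. ◇(p ∨ q), 0
14. ¬◇(p ∨ q), 1
15. ¬(¬q ∨ s), 1
16. q, 1
17. ¬s, 1
18. ◇(¬s ∨ s) → ◇(p ∨ q), 1
19. ◇(¬s ∨ s), 1
20. ¬(p ∨ q), 1
21. ¬p, 1
22. ¬q, 1
Accessibility: 0R0, 0R1, 1R1
Branch closes: q and ¬q both at 1.
All branches of the negation close; one closing branch shown above.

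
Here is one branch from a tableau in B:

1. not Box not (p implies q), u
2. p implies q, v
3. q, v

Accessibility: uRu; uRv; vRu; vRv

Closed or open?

Not closed

No world carries both an atom and its negation.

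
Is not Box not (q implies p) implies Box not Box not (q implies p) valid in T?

Tableau for the negation not (not Box not (q implies p) implies Box not Box not (q implies p)):
1. not (not Box not (q implies p) implies Box not Box not (q implies p)), u
2. not Box not (q implies p), u
3. not Box not Box not (q implies p), u
4. q implies p, v
5. p, v
6. Box not (q implies p), w
7. not (q implies p), w
8. q, w
9. not p, w
Accessibility: uRu, uRv, uRw, vRv, wRw
The negation has an open branch (countermodel exists).

No, not valid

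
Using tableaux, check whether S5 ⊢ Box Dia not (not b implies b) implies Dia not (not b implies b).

Valid

Tableau for the negation not (Box Dia not (not b implies b) implies Dia not (not b implies b)):
1. not (Box Dia not (not b implies b) implies Dia not (not b implies b)), w0
2. Box Dia not (not b implies b), w0
3. not Dia not (not b implies b), w0
4. Dia not (not b implies b), w0
5. not b implies b, w0
6. b, w0
7. not (not b implies b), w1
8. not b, w1
9. Dia not (not b implies b), w1
10. not b implies b, w1
11. b, w1
Accessibility: w0Rw0, w0Rw1, w1Rw0, w1Rw1
Branch closes: b and not b both at w1.
Every branch of the negation's tableau closes; the branch above is one of them.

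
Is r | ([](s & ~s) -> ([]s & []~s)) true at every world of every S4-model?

Yes, valid

Tableau for the negation ~(r | ([](s & ~s) -> ([]s & []~s))):
1. ~(r | ([](s & ~s) -> ([]s & []~s))), u
2. ~r, u
3. ~([](s & ~s) -> ([]s & []~s)), u
4. [](s & ~s), u
5. ~([]s & []~s), u
6. s & ~s, u
7. s, u
8. ~s, u
Accessibility: uRu
Branch closes: s and ~s both at u.
Every branch of the negation's tableau closes; the branch above is one of them.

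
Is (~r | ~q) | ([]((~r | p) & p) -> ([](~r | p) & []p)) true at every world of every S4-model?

Tableau for the negation ~((~r | ~q) | ([]((~r | p) & p) -> ([](~r | p) & []p))):
1. ~((~r | ~q) | ([]((~r | p) & p) -> ([](~r | p) & []p))), w0
2. ~(~r | ~q), w0   [~|-rule on 1]
3. ~([]((~r | p) & p) -> ([](~r | p) & []p)), w0   [~|-rule on 1]
4. r, w0   [~|-rule on 2]
5. q, w0   [~|-rule on 2]
6. []((~r | p) & p), w0   [~->-rule on 3]
7. ~([](~r | p) & []p), w0   [~->-rule on 3]
8. (~r | p) & p, w0   [[]-rule on 6 via w0Rw0]
9. ~r | p, w0   [&-rule on 8]
10. p, w0   [&-rule on 8]
11. ~[](~r | p), w0   [~&-rule on 7 (branches; this branch)]
12. ~(~r | p), w1   [~[]-rule on 11: fresh world w1, w0Rw1]
13. r, w1   [~|-rule on 12]
14. ~p, w1   [~|-rule on 12]
15. (~r | p) & p, w1   [[]-rule on 6 via w0Rw1]
16. ~r | p, w1   [&-rule on 15]
17. p, w1   [&-rule on 15]
Accessibility: w0Rw0, w0Rw1, w1Rw1
Branch closes: p and ~p both at w1.
All branches of the negation close; one closing branch shown above.

Yes, valid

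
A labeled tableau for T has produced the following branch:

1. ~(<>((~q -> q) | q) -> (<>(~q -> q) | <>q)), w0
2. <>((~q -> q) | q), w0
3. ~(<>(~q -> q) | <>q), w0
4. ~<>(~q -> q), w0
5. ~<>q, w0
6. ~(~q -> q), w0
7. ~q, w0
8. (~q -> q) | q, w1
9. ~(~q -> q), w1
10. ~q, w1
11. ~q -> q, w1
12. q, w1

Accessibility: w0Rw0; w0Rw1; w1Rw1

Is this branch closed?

Both q and ~q appear at w1.

Closed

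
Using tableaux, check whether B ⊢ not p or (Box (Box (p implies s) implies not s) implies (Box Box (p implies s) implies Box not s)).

Yes, valid

Tableau for the negation not (not p or (Box (Box (p implies s) implies not s) implies (Box Box (p implies s) implies Box not s))):
1. not (not p or (Box (Box (p implies s) implies not s) implies (Box Box (p implies s) implies Box not s))), 0
2. p, 0
3. not (Box (Box (p implies s) implies not s) implies (Box Box (p implies s) implies Box not s)), 0
4. Box (Box (p implies s) implies not s), 0
5. not (Box Box (p implies s) implies Box not s), 0
6. Box Box (p implies s), 0
7. not Box not s, 0
8. Box (p implies s) implies not s, 0
9. Box (p implies s), 0
10. p implies s, 0
11. not Box (p implies s), 0
12. s, 0
13. s, 1
14. Box (p implies s) implies not s, 1
15. Box (p implies s), 1
16. p implies s, 1
17. not Box (p implies s), 1
18. not (p implies s), 2
19. p, 2
20. not s, 2
21. Box (p implies s) implies not s, 2
22. Box (p implies s), 2
23. p implies s, 2
24. s, 2
Accessibility: 0R0, 0R1, 0R2, 1R0, 1R1, 2R0, 2R2
Branch closes: s and not s both at 2.
All branches of the negation close; one closing branch shown above.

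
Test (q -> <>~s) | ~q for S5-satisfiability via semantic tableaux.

Satisfiable

1. (q -> <>~s) | ~q, w0
2. ~q, w0
Accessibility: w0Rw0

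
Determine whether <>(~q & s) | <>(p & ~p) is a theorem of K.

Tableau for the negation ~(<>(~q & s) | <>(p & ~p)):
1. ~(<>(~q & s) | <>(p & ~p)), 0
2. ~<>(~q & s), 0
3. ~<>(p & ~p), 0
The negation has an open branch (countermodel exists).

Invalid (countermodel exists)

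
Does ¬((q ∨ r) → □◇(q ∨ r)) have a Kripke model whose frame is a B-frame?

1. ¬((q ∨ r) → □◇(q ∨ r)), u
2. q ∨ r, u
3. ¬□◇(q ∨ r), u
4. r, u
5. ¬◇(q ∨ r), v
6. ¬(q ∨ r), u
7. ¬q, u
8. ¬r, u
Accessibility: uRu, uRv, vRu, vRv
Branch closes: r and ¬r both at u.
(One branch shown.) All branches close.

Unsatisfiable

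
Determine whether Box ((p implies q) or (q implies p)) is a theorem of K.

Valid in K

Tableau for the negation not Box ((p implies q) or (q implies p)):
1. not Box ((p implies q) or (q implies p)), u
2. not ((p implies q) or (q implies p)), v   [neg-Box-rule on 1: fresh world v, uRv]
3. not (p implies q), v   [neg-or-rule on 2]
4. not (q implies p), v   [neg-or-rule on 2]
5. p, v   [neg-implies-rule on 3]
6. not q, v   [neg-implies-rule on 3]
7. q, v   [neg-implies-rule on 4]
8. not p, v   [neg-implies-rule on 4]
Accessibility: uRv
Branch closes: q and not q both at v.
Every branch of the negation's tableau closes; the branch above is one of them.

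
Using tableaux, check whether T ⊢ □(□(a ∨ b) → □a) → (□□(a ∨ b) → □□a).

Valid

Tableau for the negation ¬(□(□(a ∨ b) → □a) → (□□(a ∨ b) → □□a)):
1. ¬(□(□(a ∨ b) → □a) → (□□(a ∨ b) → □□a)), u
2. □(□(a ∨ b) → □a), u
3. ¬(□□(a ∨ b) → □□a), u
4. □□(a ∨ b), u
5. ¬□□a, u
6. □(a ∨ b) → □a, u
7. □(a ∨ b), u
8. a ∨ b, u
9. □a, u
10. a, u
11. b, u
12. ¬□a, v
13. □(a ∨ b) → □a, v
14. □(a ∨ b), v
15. a ∨ b, v
16. a, v
17. ¬□(a ∨ b), v
18. b, v
19. ¬a, w
20. a ∨ b, w
21. b, w
22. ¬(a ∨ b), x
23. ¬a, x
24. ¬b, x
25. a ∨ b, x
26. b, x
Accessibility: uRu, uRv, vRv, vRw, vRx, wRw, xRx
Branch closes: b and ¬b both at x.
All branches of the negation close; one closing branch shown above.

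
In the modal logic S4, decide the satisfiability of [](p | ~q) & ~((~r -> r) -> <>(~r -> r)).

1. [](p | ~q) & ~((~r -> r) -> <>(~r -> r)), 0
2. [](p | ~q), 0
3. ~((~r -> r) -> <>(~r -> r)), 0
4. ~r -> r, 0
5. ~<>(~r -> r), 0
6. p | ~q, 0
7. ~(~r -> r), 0
8. ~r, 0
9. r, 0
Accessibility: 0R0
Branch closes: r and ~r both at 0.
All branches of the tableau close; one closing branch shown above.

Unsatisfiable (every branch closes)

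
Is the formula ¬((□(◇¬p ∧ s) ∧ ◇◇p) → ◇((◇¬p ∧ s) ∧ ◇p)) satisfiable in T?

Unsatisfiable

1. ¬((□(◇¬p ∧ s) ∧ ◇◇p) → ◇((◇¬p ∧ s) ∧ ◇p)), 0
2. □(◇¬p ∧ s) ∧ ◇◇p, 0   [¬→-rule on 1]
3. ¬◇((◇¬p ∧ s) ∧ ◇p), 0   [¬→-rule on 1]
4. □(◇¬p ∧ s), 0   [∧-rule on 2]
5. ◇◇p, 0   [∧-rule on 2]
6. ¬((◇¬p ∧ s) ∧ ◇p), 0   [¬◇-rule on 3 via 0R0]
7. ◇¬p ∧ s, 0   [□-rule on 4 via 0R0]
8. ◇¬p, 0   [∧-rule on 7]
9. s, 0   [∧-rule on 7]
10. ¬◇p, 0   [¬∧-rule on 6 (branches; this branch)]
11. ¬p, 0   [¬◇-rule on 10 via 0R0]
12. ◇p, 1   [◇-rule on 5: fresh world 1, 0R1]
13. ¬((◇¬p ∧ s) ∧ ◇p), 1   [¬◇-rule on 3 via 0R1]
14. ◇¬p ∧ s, 1   [□-rule on 4 via 0R1]
15. ◇¬p, 1   [∧-rule on 14]
16. s, 1   [∧-rule on 14]
17. ¬p, 1   [¬◇-rule on 10 via 0R1]
18. ¬◇p, 1   [¬∧-rule on 13 (branches; this branch)]
19. ¬p, 2   [◇-rule on 8: fresh world 2, 0R2]
20. ¬((◇¬p ∧ s) ∧ ◇p), 2   [¬◇-rule on 3 via 0R2]
21. ◇¬p ∧ s, 2   [□-rule on 4 via 0R2]
22. ◇¬p, 2   [∧-rule on 21]
23. s, 2   [∧-rule on 21]
24. ¬◇p, 2   [¬∧-rule on 20 (branches; this branch)]
25. p, 3   [◇-rule on 12: fresh world 3, 1R3]
26. ¬p, 3   [¬◇-rule on 18 via 1R3]
Accessibility: 0R0, 0R1, 0R2, 1R1, 1R3, 2R2, 3R3
Branch closes: p and ¬p both at 3.
All branches of the tableau close; one closing branch shown above.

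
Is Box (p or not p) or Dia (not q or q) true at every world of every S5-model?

Tableau for the negation not (Box (p or not p) or Dia (not q or q)):
1. not (Box (p or not p) or Dia (not q or q)), 0
2. not Box (p or not p), 0   [neg-or-rule on 1]
3. not Dia (not q or q), 0   [neg-or-rule on 1]
4. not (not q or q), 0   [neg-Dia-rule on 3 via 0R0]
5. q, 0   [neg-or-rule on 4]
6. not q, 0   [neg-or-rule on 4]
Accessibility: 0R0
Branch closes: q and not q both at 0.
Every branch of the negation's tableau closes; the branch above is one of them.

Valid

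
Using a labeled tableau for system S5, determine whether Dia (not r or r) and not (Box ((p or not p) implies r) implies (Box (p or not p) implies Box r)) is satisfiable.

1. Dia (not r or r) and not (Box ((p or not p) implies r) implies (Box (p or not p) implies Box r)), 0
2. Dia (not r or r), 0
3. not (Box ((p or not p) implies r) implies (Box (p or not p) implies Box r)), 0
4. Box ((p or not p) implies r), 0
5. not (Box (p or not p) implies Box r), 0
6. Box (p or not p), 0
7. not Box r, 0
8. (p or not p) implies r, 0
9. p or not p, 0
10. r, 0
11. not p, 0
12. not r or r, 1
13. (p or not p) implies r, 1
14. p or not p, 1
15. r, 1
16. not p, 1
17. not r, 2
18. (p or not p) implies r, 2
19. p or not p, 2
20. not (p or not p), 2
21. not p, 2
22. p, 2
Accessibility: 0R0, 0R1, 0R2, 1R0, 1R1, 1R2, 2R0, 2R1, 2R2
Branch closes: p and not p both at 2.
Every branch closes; the branch above is one of them.

Unsatisfiable (every branch closes)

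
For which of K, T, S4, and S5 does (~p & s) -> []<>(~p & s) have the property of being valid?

S5

S4-tableau for the negation ~((~p & s) -> []<>(~p & s)):
1. ~((~p & s) -> []<>(~p & s)), w0
2. ~p & s, w0
3. ~[]<>(~p & s), w0
4. ~p, w0
5. s, w0
6. ~<>(~p & s), w1
7. ~(~p & s), w1
8. ~s, w1
Accessibility: w0Rw0, w0Rw1, w1Rw1
Complete open branch: countermodel on an S4-frame, so not valid in S4, nor in K, T (the same frame is also a K-frame and a T-frame).
S5-tableau for the negation ~((~p & s) -> []<>(~p & s)):
1. ~((~p & s) -> []<>(~p & s)), w0
2. ~p & s, w0
3. ~[]<>(~p & s), w0
4. ~p, w0
5. s, w0
6. ~<>(~p & s), w1
7. ~(~p & s), w0
8. ~(~p & s), w1
9. ~s, w0
Accessibility: w0Rw0, w0Rw1, w1Rw0, w1Rw1
Branch closes: s and ~s both at w0.
Every branch closes (one shown): valid in S5.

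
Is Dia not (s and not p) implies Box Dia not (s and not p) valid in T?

Invalid (countermodel exists)

Tableau for the negation not (Dia not (s and not p) implies Box Dia not (s and not p)):
1. not (Dia not (s and not p) implies Box Dia not (s and not p)), u
2. Dia not (s and not p), u
3. not Box Dia not (s and not p), u
4. not (s and not p), v
5. p, v
6. not Dia not (s and not p), w
7. s and not p, w
8. s, w
9. not p, w
Accessibility: uRu, uRv, uRw, vRv, wRw
The negation has an open branch (countermodel exists).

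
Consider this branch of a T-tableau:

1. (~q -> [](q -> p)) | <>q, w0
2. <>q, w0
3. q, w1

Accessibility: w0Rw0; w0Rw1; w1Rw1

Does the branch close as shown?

No atom appears with both signs at the same world.

Not closed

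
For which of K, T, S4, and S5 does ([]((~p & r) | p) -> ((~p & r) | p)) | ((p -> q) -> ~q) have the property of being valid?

T-tableau for the negation ~(([]((~p & r) | p) -> ((~p & r) | p)) | ((p -> q) -> ~q)):
1. ~(([]((~p & r) | p) -> ((~p & r) | p)) | ((p -> q) -> ~q)), 0
2. ~([]((~p & r) | p) -> ((~p & r) | p)), 0
3. ~((p -> q) -> ~q), 0
4. []((~p & r) | p), 0
5. ~((~p & r) | p), 0
6. p -> q, 0
7. q, 0
8. ~(~p & r), 0
9. ~p, 0
10. (~p & r) | p, 0
11. ~r, 0
12. ~p & r, 0
13. r, 0
Accessibility: 0R0
Branch closes: r and ~r both at 0.
Every branch closes (one shown): valid in T, hence also in S4, S5 (every theorem of T is a theorem of S4 and S5).
K-tableau for the negation ~(([]((~p & r) | p) -> ((~p & r) | p)) | ((p -> q) -> ~q)):
1. ~(([]((~p & r) | p) -> ((~p & r) | p)) | ((p -> q) -> ~q)), 0
2. ~([]((~p & r) | p) -> ((~p & r) | p)), 0
3. ~((p -> q) -> ~q), 0
4. []((~p & r) | p), 0
5. ~((~p & r) | p), 0
6. p -> q, 0
7. q, 0
8. ~(~p & r), 0
9. ~p, 0
10. ~r, 0
Complete open branch: countermodel on a K-frame, so not valid in K.

T, S4, S5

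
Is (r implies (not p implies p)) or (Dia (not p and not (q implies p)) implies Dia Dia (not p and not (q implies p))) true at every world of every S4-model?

Tableau for the negation not ((r implies (not p implies p)) or (Dia (not p and not (q implies p)) implies Dia Dia (not p and not (q implies p)))):
1. not ((r implies (not p implies p)) or (Dia (not p and not (q implies p)) implies Dia Dia (not p and not (q implies p)))), 0
2. not (r implies (not p implies p)), 0
3. not (Dia (not p and not (q implies p)) implies Dia Dia (not p and not (q implies p))), 0
4. r, 0
5. not (not p implies p), 0
6. Dia (not p and not (q implies p)), 0
7. not Dia Dia (not p and not (q implies p)), 0
8. not p, 0
9. not Dia (not p and not (q implies p)), 0
10. not (not p and not (q implies p)), 0
11. q implies p, 0
12. not q, 0
13. not p and not (q implies p), 1
14. not p, 1
15. not (q implies p), 1
16. q, 1
17. not Dia (not p and not (q implies p)), 1
18. not (not p and not (q implies p)), 1
19. q implies p, 1
20. p, 1
Accessibility: 0R0, 0R1, 1R1
Branch closes: p and not p both at 1.
Every branch of the negation's tableau closes; the branch above is one of them.

Yes, valid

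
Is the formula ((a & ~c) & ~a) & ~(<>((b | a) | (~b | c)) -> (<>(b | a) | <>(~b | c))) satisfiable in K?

Unsatisfiable

1. ((a & ~c) & ~a) & ~(<>((b | a) | (~b | c)) -> (<>(b | a) | <>(~b | c))), u
2. (a & ~c) & ~a, u   [&-rule on 1]
3. ~(<>((b | a) | (~b | c)) -> (<>(b | a) | <>(~b | c))), u   [&-rule on 1]
4. a & ~c, u   [&-rule on 2]
5. ~a, u   [&-rule on 2]
6. <>((b | a) | (~b | c)), u   [~->-rule on 3]
7. ~(<>(b | a) | <>(~b | c)), u   [~->-rule on 3]
8. a, u   [&-rule on 4]
9. ~c, u   [&-rule on 4]
Branch closes: a and ~a both at u.
(One branch shown.) All branches close.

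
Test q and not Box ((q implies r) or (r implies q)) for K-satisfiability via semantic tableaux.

Unsatisfiable

1. q and not Box ((q implies r) or (r implies q)), 0
2. q, 0
3. not Box ((q implies r) or (r implies q)), 0
4. not ((q implies r) or (r implies q)), 1
5. not (q implies r), 1
6. not (r implies q), 1
7. q, 1
8. not r, 1
9. r, 1
10. not q, 1
Accessibility: 0R1
Branch closes: r and not r both at 1.
All branches of the tableau close; one closing branch shown above.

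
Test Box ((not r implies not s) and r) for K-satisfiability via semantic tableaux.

1. Box ((not r implies not s) and r), w0

Yes, satisfiable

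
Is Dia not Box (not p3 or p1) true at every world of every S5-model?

Invalid (countermodel exists)

Tableau for the negation not Dia not Box (not p3 or p1):
1. not Dia not Box (not p3 or p1), u
2. Box (not p3 or p1), u
3. not p3 or p1, u
4. p1, u
Accessibility: uRu
The negation has an open branch (countermodel exists).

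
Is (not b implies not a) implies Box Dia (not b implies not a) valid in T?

Tableau for the negation not ((not b implies not a) implies Box Dia (not b implies not a)):
1. not ((not b implies not a) implies Box Dia (not b implies not a)), 0
2. not b implies not a, 0
3. not Box Dia (not b implies not a), 0
4. not a, 0
5. not Dia (not b implies not a), 1
6. not (not b implies not a), 1
7. not b, 1
8. a, 1
Accessibility: 0R0, 0R1, 1R1
The negation has an open branch (countermodel exists).

No, not valid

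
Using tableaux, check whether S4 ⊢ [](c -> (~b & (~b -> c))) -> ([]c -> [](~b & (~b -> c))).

Valid

Tableau for the negation ~([](c -> (~b & (~b -> c))) -> ([]c -> [](~b & (~b -> c)))):
1. ~([](c -> (~b & (~b -> c))) -> ([]c -> [](~b & (~b -> c)))), 0
2. [](c -> (~b & (~b -> c))), 0   [~->-rule on 1]
3. ~([]c -> [](~b & (~b -> c))), 0   [~->-rule on 1]
4. []c, 0   [~->-rule on 3]
5. ~[](~b & (~b -> c)), 0   [~->-rule on 3]
6. c -> (~b & (~b -> c)), 0   [[]-rule on 2 via 0R0]
7. c, 0   [[]-rule on 4 via 0R0]
8. ~b & (~b -> c), 0   [->-rule on 6 (branches; this branch)]
9. ~b, 0   [&-rule on 8]
10. ~b -> c, 0   [&-rule on 8]
11. ~(~b & (~b -> c)), 1   [~[]-rule on 5: fresh world 1, 0R1]
12. c -> (~b & (~b -> c)), 1   [[]-rule on 2 via 0R1]
13. c, 1   [[]-rule on 4 via 0R1]
14. b, 1   [~&-rule on 11 (branches; this branch)]
15. ~b & (~b -> c), 1   [->-rule on 12 (branches; this branch)]
16. ~b, 1   [&-rule on 15]
17. ~b -> c, 1   [&-rule on 15]
Accessibility: 0R0, 0R1, 1R1
Branch closes: b and ~b both at 1.
All branches of the negation close; one closing branch shown above.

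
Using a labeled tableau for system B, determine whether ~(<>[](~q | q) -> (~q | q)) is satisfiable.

Unsatisfiable (every branch closes)

1. ~(<>[](~q | q) -> (~q | q)), w0
2. <>[](~q | q), w0
3. ~(~q | q), w0
4. q, w0
5. ~q, w0
Accessibility: w0Rw0
Branch closes: q and ~q both at w0.
Every branch closes; the branch above is one of them.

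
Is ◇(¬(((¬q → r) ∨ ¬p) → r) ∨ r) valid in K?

Tableau for the negation ¬◇(¬(((¬q → r) ∨ ¬p) → r) ∨ r):
1. ¬◇(¬(((¬q → r) ∨ ¬p) → r) ∨ r), w0
The negation has an open branch (countermodel exists).

No, not valid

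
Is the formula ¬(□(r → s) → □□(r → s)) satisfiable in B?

Yes, satisfiable

1. ¬(□(r → s) → □□(r → s)), 0
2. □(r → s), 0   [¬→-rule on 1]
3. ¬□□(r → s), 0   [¬→-rule on 1]
4. r → s, 0   [□-rule on 2 via 0R0]
5. s, 0   [→-rule on 4 (branches; this branch)]
6. ¬□(r → s), 1   [¬□-rule on 3: fresh world 1, 0R1]
7. r → s, 1   [□-rule on 2 via 0R1]
8. s, 1   [→-rule on 7 (branches; this branch)]
9. ¬(r → s), 2   [¬□-rule on 6: fresh world 2, 1R2]
10. r, 2   [¬→-rule on 9]
11. ¬s, 2   [¬→-rule on 9]
Accessibility: 0R0, 0R1, 1R0, 1R1, 1R2, 2R1, 2R2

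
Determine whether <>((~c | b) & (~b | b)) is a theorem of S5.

Invalid (countermodel exists)

Tableau for the negation ~<>((~c | b) & (~b | b)):
1. ~<>((~c | b) & (~b | b)), w0
2. ~((~c | b) & (~b | b)), w0
3. ~(~c | b), w0
4. c, w0
5. ~b, w0
Accessibility: w0Rw0
The negation has an open branch (countermodel exists).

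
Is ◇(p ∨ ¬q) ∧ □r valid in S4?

Not valid

Tableau for the negation ¬(◇(p ∨ ¬q) ∧ □r):
1. ¬(◇(p ∨ ¬q) ∧ □r), w0
2. ¬□r, w0
3. ¬r, w1
Accessibility: w0Rw0, w0Rw1, w1Rw1
The negation has an open branch (countermodel exists).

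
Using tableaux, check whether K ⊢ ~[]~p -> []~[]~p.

Tableau for the negation ~(~[]~p -> []~[]~p):
1. ~(~[]~p -> []~[]~p), w0
2. ~[]~p, w0
3. ~[]~[]~p, w0
4. p, w1
5. []~p, w2
Accessibility: w0Rw1, w0Rw2
The negation has an open branch (countermodel exists).

Invalid (countermodel exists)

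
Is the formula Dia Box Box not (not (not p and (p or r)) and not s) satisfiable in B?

Yes, satisfiable

1. Dia Box Box not (not (not p and (p or r)) and not s), u
2. Box Box not (not (not p and (p or r)) and not s), v   [Dia-rule on 1: fresh world v, uRv]
3. Box not (not (not p and (p or r)) and not s), u   [Box-rule on 2 via vRu]
4. Box not (not (not p and (p or r)) and not s), v   [Box-rule on 2 via vRv]
5. not (not (not p and (p or r)) and not s), u   [Box-rule on 3 via uRu]
6. not (not (not p and (p or r)) and not s), v   [Box-rule on 3 via uRv]
7. s, u   [neg-and-rule on 5 (branches; this branch)]
8. s, v   [neg-and-rule on 6 (branches; this branch)]
Accessibility: uRu, uRv, vRu, vRv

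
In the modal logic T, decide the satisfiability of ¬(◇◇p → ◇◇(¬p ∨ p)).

1. ¬(◇◇p → ◇◇(¬p ∨ p)), w0
2. ◇◇p, w0   [¬→-rule on 1]
3. ¬◇◇(¬p ∨ p), w0   [¬→-rule on 1]
4. ¬◇(¬p ∨ p), w0   [¬◇-rule on 3 via w0Rw0]
5. ¬(¬p ∨ p), w0   [¬◇-rule on 4 via w0Rw0]
6. p, w0   [¬∨-rule on 5]
7. ¬p, w0   [¬∨-rule on 5]
Accessibility: w0Rw0
Branch closes: p and ¬p both at w0.
Every branch closes; the branch above is one of them.

No, unsatisfiable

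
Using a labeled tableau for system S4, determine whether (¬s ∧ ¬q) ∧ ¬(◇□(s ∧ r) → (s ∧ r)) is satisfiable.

1. (¬s ∧ ¬q) ∧ ¬(◇□(s ∧ r) → (s ∧ r)), 0
2. ¬s ∧ ¬q, 0   [∧-rule on 1]
3. ¬(◇□(s ∧ r) → (s ∧ r)), 0   [∧-rule on 1]
4. ¬s, 0   [∧-rule on 2]
5. ¬q, 0   [∧-rule on 2]
6. ◇□(s ∧ r), 0   [¬→-rule on 3]
7. ¬(s ∧ r), 0   [¬→-rule on 3]
8. ¬r, 0   [¬∧-rule on 7 (branches; this branch)]
9. □(s ∧ r), 1   [◇-rule on 6: fresh world 1, 0R1]
10. s ∧ r, 1   [□-rule on 9 via 1R1]
11. s, 1   [∧-rule on 10]
12. r, 1   [∧-rule on 10]
Accessibility: 0R0, 0R1, 1R1

Satisfiable (open branch found)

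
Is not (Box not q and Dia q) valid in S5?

Valid in S5

Tableau for the negation Box not q and Dia q:
1. Box not q and Dia q, u
2. Box not q, u   [and-rule on 1]
3. Dia q, u   [and-rule on 1]
4. not q, u   [Box-rule on 2 via uRu]
5. q, v   [Dia-rule on 3: fresh world v, uRv]
6. not q, v   [Box-rule on 2 via uRv]
Accessibility: uRu, uRv, vRu, vRv
Branch closes: q and not q both at v.
All branches of the negation close; one closing branch shown above.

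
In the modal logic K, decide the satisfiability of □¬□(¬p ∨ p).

Satisfiable (open branch found)

1. □¬□(¬p ∨ p), 0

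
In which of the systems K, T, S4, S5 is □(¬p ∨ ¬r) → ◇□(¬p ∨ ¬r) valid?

K-tableau for the negation ¬(□(¬p ∨ ¬r) → ◇□(¬p ∨ ¬r)):
1. ¬(□(¬p ∨ ¬r) → ◇□(¬p ∨ ¬r)), u
2. □(¬p ∨ ¬r), u   [¬→-rule on 1]
3. ¬◇□(¬p ∨ ¬r), u   [¬→-rule on 1]
Complete open branch: countermodel on a K-frame, so not valid in K.
T-tableau for the negation ¬(□(¬p ∨ ¬r) → ◇□(¬p ∨ ¬r)):
1. ¬(□(¬p ∨ ¬r) → ◇□(¬p ∨ ¬r)), u
2. □(¬p ∨ ¬r), u   [¬→-rule on 1]
3. ¬◇□(¬p ∨ ¬r), u   [¬→-rule on 1]
4. ¬p ∨ ¬r, u   [□-rule on 2 via uRu]
5. ¬□(¬p ∨ ¬r), u   [¬◇-rule on 3 via uRu]
6. ¬r, u   [∨-rule on 4 (branches; this branch)]
7. ¬(¬p ∨ ¬r), v   [¬□-rule on 5: fresh world v, uRv]
8. p, v   [¬∨-rule on 7]
9. r, v   [¬∨-rule on 7]
10. ¬p ∨ ¬r, v   [□-rule on 2 via uRv]
11. ¬□(¬p ∨ ¬r), v   [¬◇-rule on 3 via uRv]
12. ¬r, v   [∨-rule on 10 (branches; this branch)]
Accessibility: uRu, uRv, vRv
Branch closes: r and ¬r both at v.
Every branch closes (one shown): valid in T, hence also in S4, S5 (every theorem of T is a theorem of S4 and S5).

T, S4, S5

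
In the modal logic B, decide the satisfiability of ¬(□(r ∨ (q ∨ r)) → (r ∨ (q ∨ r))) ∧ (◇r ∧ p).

1. ¬(□(r ∨ (q ∨ r)) → (r ∨ (q ∨ r))) ∧ (◇r ∧ p), 0
2. ¬(□(r ∨ (q ∨ r)) → (r ∨ (q ∨ r))), 0
3. ◇r ∧ p, 0
4. □(r ∨ (q ∨ r)), 0
5. ¬(r ∨ (q ∨ r)), 0
6. ◇r, 0
7. p, 0
8. ¬r, 0
9. ¬(q ∨ r), 0
10. ¬q, 0
11. r ∨ (q ∨ r), 0
12. q ∨ r, 0
13. r, 0
Accessibility: 0R0
Branch closes: r and ¬r both at 0.
Every branch closes; the branch above is one of them.

Unsatisfiable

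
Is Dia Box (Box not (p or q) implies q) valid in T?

No, not valid

Tableau for the negation not Dia Box (Box not (p or q) implies q):
1. not Dia Box (Box not (p or q) implies q), w0
2. not Box (Box not (p or q) implies q), w0
3. not (Box not (p or q) implies q), w1
4. Box not (p or q), w1
5. not q, w1
6. not Box (Box not (p or q) implies q), w1
7. not (p or q), w1
8. not p, w1
9. not (Box not (p or q) implies q), w2
10. Box not (p or q), w2
11. not q, w2
12. not (p or q), w2
13. not p, w2
Accessibility: w0Rw0, w0Rw1, w1Rw1, w1Rw2, w2Rw2
The negation has an open branch (countermodel exists).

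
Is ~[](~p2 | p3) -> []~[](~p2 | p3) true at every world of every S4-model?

Tableau for the negation ~(~[](~p2 | p3) -> []~[](~p2 | p3)):
1. ~(~[](~p2 | p3) -> []~[](~p2 | p3)), 0
2. ~[](~p2 | p3), 0
3. ~[]~[](~p2 | p3), 0
4. ~(~p2 | p3), 1
5. p2, 1
6. ~p3, 1
7. [](~p2 | p3), 2
8. ~p2 | p3, 2
9. p3, 2
Accessibility: 0R0, 0R1, 0R2, 1R1, 2R2
The negation has an open branch (countermodel exists).

Invalid (countermodel exists)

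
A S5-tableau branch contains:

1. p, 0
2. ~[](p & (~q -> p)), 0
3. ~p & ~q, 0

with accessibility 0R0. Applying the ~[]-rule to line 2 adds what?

a fresh world 1 with 0R1, and ~(p & (~q -> p)) at 1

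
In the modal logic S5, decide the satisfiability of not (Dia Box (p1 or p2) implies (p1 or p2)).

Unsatisfiable (every branch closes)

1. not (Dia Box (p1 or p2) implies (p1 or p2)), w0
2. Dia Box (p1 or p2), w0   [neg-implies-rule on 1]
3. not (p1 or p2), w0   [neg-implies-rule on 1]
4. not p1, w0   [neg-or-rule on 3]
5. not p2, w0   [neg-or-rule on 3]
6. Box (p1 or p2), w1   [Dia-rule on 2: fresh world w1, w0Rw1]
7. p1 or p2, w0   [Box-rule on 6 via w1Rw0]
8. p1 or p2, w1   [Box-rule on 6 via w1Rw1]
9. p2, w0   [or-rule on 7 (branches; this branch)]
Accessibility: w0Rw0, w0Rw1, w1Rw0, w1Rw1
Branch closes: p2 and not p2 both at w0.
(One branch shown.) All branches close.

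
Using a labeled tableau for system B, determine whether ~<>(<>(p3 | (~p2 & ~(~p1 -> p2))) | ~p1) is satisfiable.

1. ~<>(<>(p3 | (~p2 & ~(~p1 -> p2))) | ~p1), 0
2. ~(<>(p3 | (~p2 & ~(~p1 -> p2))) | ~p1), 0
3. ~<>(p3 | (~p2 & ~(~p1 -> p2))), 0
4. p1, 0
5. ~(p3 | (~p2 & ~(~p1 -> p2))), 0
6. ~p3, 0
7. ~(~p2 & ~(~p1 -> p2)), 0
8. ~p1 -> p2, 0
9. p2, 0
Accessibility: 0R0

Satisfiable (open branch found)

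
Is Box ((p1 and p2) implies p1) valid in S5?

Tableau for the negation not Box ((p1 and p2) implies p1):
1. not Box ((p1 and p2) implies p1), u
2. not ((p1 and p2) implies p1), v
3. p1 and p2, v
4. not p1, v
5. p1, v
6. p2, v
Accessibility: uRu, uRv, vRu, vRv
Branch closes: p1 and not p1 both at v.
Every branch of the negation's tableau closes; the branch above is one of them.

Valid in S5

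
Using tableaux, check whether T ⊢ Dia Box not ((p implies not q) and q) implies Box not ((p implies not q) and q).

No, not valid

Tableau for the negation not (Dia Box not ((p implies not q) and q) implies Box not ((p implies not q) and q)):
1. not (Dia Box not ((p implies not q) and q) implies Box not ((p implies not q) and q)), w0
2. Dia Box not ((p implies not q) and q), w0
3. not Box not ((p implies not q) and q), w0
4. Box not ((p implies not q) and q), w1
5. not ((p implies not q) and q), w1
6. not q, w1
7. (p implies not q) and q, w2
8. p implies not q, w2
9. q, w2
10. not p, w2
Accessibility: w0Rw0, w0Rw1, w0Rw2, w1Rw1, w2Rw2
The negation has an open branch (countermodel exists).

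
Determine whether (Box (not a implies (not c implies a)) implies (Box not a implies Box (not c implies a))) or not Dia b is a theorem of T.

Tableau for the negation not ((Box (not a implies (not c implies a)) implies (Box not a implies Box (not c implies a))) or not Dia b):
1. not ((Box (not a implies (not c implies a)) implies (Box not a implies Box (not c implies a))) or not Dia b), 0
2. not (Box (not a implies (not c implies a)) implies (Box not a implies Box (not c implies a))), 0
3. Dia b, 0
4. Box (not a implies (not c implies a)), 0
5. not (Box not a implies Box (not c implies a)), 0
6. Box not a, 0
7. not Box (not c implies a), 0
8. not a implies (not c implies a), 0
9. not a, 0
10. not c implies a, 0
11. c, 0
12. b, 1
13. not a implies (not c implies a), 1
14. not a, 1
15. not c implies a, 1
16. c, 1
17. not (not c implies a), 2
18. not c, 2
19. not a, 2
20. not a implies (not c implies a), 2
21. not c implies a, 2
22. a, 2
Accessibility: 0R0, 0R1, 0R2, 1R1, 2R2
Branch closes: a and not a both at 2.
All branches of the negation close; one closing branch shown above.

Valid in T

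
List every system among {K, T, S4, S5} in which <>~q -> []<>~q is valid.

S5

S5-tableau for the negation ~(<>~q -> []<>~q):
1. ~(<>~q -> []<>~q), 0
2. <>~q, 0   [~->-rule on 1]
3. ~[]<>~q, 0   [~->-rule on 1]
4. ~q, 1   [<>-rule on 2: fresh world 1, 0R1]
5. ~<>~q, 2   [~[]-rule on 3: fresh world 2, 0R2]
6. q, 0   [~<>-rule on 5 via 2R0]
7. q, 1   [~<>-rule on 5 via 2R1]
Accessibility: 0R0, 0R1, 0R2, 1R0, 1R1, 1R2, 2R0, 2R1, 2R2
Branch closes: q and ~q both at 1.
Every branch closes (one shown): valid in S5.
S4-tableau for the negation ~(<>~q -> []<>~q):
1. ~(<>~q -> []<>~q), 0
2. <>~q, 0   [~->-rule on 1]
3. ~[]<>~q, 0   [~->-rule on 1]
4. ~q, 1   [<>-rule on 2: fresh world 1, 0R1]
5. ~<>~q, 2   [~[]-rule on 3: fresh world 2, 0R2]
6. q, 2   [~<>-rule on 5 via 2R2]
Accessibility: 0R0, 0R1, 0R2, 1R1, 2R2
Complete open branch: countermodel on an S4-frame, so not valid in S4, nor in K, T (the same frame is also a K-frame and a T-frame).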